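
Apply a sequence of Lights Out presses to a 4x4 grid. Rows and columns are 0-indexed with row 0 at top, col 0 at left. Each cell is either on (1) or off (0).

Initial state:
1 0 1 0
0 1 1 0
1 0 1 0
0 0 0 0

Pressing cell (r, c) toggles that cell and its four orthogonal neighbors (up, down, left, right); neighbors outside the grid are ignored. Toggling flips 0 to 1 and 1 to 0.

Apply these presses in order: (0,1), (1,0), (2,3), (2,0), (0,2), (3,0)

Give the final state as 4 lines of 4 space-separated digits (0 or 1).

After press 1 at (0,1):
0 1 0 0
0 0 1 0
1 0 1 0
0 0 0 0

After press 2 at (1,0):
1 1 0 0
1 1 1 0
0 0 1 0
0 0 0 0

After press 3 at (2,3):
1 1 0 0
1 1 1 1
0 0 0 1
0 0 0 1

After press 4 at (2,0):
1 1 0 0
0 1 1 1
1 1 0 1
1 0 0 1

After press 5 at (0,2):
1 0 1 1
0 1 0 1
1 1 0 1
1 0 0 1

After press 6 at (3,0):
1 0 1 1
0 1 0 1
0 1 0 1
0 1 0 1

Answer: 1 0 1 1
0 1 0 1
0 1 0 1
0 1 0 1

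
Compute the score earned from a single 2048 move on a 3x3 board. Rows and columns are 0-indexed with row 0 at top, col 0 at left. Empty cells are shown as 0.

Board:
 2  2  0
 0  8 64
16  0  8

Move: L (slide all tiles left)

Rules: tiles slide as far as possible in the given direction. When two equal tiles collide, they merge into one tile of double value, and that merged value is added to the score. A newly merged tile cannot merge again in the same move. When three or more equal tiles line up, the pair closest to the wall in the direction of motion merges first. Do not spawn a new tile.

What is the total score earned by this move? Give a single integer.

Answer: 4

Derivation:
Slide left:
row 0: [2, 2, 0] -> [4, 0, 0]  score +4 (running 4)
row 1: [0, 8, 64] -> [8, 64, 0]  score +0 (running 4)
row 2: [16, 0, 8] -> [16, 8, 0]  score +0 (running 4)
Board after move:
 4  0  0
 8 64  0
16  8  0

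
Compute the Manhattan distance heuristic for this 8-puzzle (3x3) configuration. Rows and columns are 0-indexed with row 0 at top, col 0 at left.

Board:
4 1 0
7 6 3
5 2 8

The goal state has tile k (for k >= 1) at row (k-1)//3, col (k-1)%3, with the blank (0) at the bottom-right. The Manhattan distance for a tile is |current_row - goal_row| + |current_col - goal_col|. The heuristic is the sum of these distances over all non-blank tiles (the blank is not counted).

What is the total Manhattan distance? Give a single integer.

Tile 4: at (0,0), goal (1,0), distance |0-1|+|0-0| = 1
Tile 1: at (0,1), goal (0,0), distance |0-0|+|1-0| = 1
Tile 7: at (1,0), goal (2,0), distance |1-2|+|0-0| = 1
Tile 6: at (1,1), goal (1,2), distance |1-1|+|1-2| = 1
Tile 3: at (1,2), goal (0,2), distance |1-0|+|2-2| = 1
Tile 5: at (2,0), goal (1,1), distance |2-1|+|0-1| = 2
Tile 2: at (2,1), goal (0,1), distance |2-0|+|1-1| = 2
Tile 8: at (2,2), goal (2,1), distance |2-2|+|2-1| = 1
Sum: 1 + 1 + 1 + 1 + 1 + 2 + 2 + 1 = 10

Answer: 10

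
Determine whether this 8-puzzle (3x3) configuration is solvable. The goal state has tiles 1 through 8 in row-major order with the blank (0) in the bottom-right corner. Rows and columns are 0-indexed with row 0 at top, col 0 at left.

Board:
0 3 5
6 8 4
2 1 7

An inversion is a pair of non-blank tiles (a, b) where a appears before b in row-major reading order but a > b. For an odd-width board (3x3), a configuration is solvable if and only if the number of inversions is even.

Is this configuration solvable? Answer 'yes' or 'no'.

Answer: no

Derivation:
Inversions (pairs i<j in row-major order where tile[i] > tile[j] > 0): 15
15 is odd, so the puzzle is not solvable.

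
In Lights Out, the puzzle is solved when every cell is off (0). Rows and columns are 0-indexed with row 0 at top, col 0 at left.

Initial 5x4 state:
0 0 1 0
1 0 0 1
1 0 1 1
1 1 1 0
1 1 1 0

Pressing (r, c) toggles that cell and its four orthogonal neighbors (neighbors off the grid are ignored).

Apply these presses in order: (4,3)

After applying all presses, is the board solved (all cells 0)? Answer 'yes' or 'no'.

Answer: no

Derivation:
After press 1 at (4,3):
0 0 1 0
1 0 0 1
1 0 1 1
1 1 1 1
1 1 0 1

Lights still on: 13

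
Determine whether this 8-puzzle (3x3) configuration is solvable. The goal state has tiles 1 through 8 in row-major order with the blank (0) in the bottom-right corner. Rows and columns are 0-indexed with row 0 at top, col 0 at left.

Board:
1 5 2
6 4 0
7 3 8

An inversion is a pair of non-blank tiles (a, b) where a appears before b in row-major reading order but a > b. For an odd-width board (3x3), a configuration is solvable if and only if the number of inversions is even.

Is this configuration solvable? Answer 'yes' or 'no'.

Inversions (pairs i<j in row-major order where tile[i] > tile[j] > 0): 7
7 is odd, so the puzzle is not solvable.

Answer: no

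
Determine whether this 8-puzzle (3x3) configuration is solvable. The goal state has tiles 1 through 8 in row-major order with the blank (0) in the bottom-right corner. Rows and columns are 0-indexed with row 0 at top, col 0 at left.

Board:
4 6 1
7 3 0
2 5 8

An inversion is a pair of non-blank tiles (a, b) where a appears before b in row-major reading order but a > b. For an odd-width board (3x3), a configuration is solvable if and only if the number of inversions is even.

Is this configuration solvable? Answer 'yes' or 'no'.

Answer: no

Derivation:
Inversions (pairs i<j in row-major order where tile[i] > tile[j] > 0): 11
11 is odd, so the puzzle is not solvable.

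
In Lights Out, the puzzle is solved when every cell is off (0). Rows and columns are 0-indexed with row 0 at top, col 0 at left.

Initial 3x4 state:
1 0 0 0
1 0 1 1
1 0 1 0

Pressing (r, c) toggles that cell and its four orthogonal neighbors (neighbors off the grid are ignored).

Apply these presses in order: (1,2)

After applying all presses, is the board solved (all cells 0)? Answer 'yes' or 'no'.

Answer: no

Derivation:
After press 1 at (1,2):
1 0 1 0
1 1 0 0
1 0 0 0

Lights still on: 5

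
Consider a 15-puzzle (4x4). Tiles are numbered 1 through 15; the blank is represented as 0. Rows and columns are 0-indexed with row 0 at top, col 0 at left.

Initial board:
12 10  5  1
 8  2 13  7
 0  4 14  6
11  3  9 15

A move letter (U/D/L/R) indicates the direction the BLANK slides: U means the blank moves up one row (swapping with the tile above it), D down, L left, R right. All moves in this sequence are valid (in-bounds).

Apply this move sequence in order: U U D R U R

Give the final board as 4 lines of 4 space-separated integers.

After move 1 (U):
12 10  5  1
 0  2 13  7
 8  4 14  6
11  3  9 15

After move 2 (U):
 0 10  5  1
12  2 13  7
 8  4 14  6
11  3  9 15

After move 3 (D):
12 10  5  1
 0  2 13  7
 8  4 14  6
11  3  9 15

After move 4 (R):
12 10  5  1
 2  0 13  7
 8  4 14  6
11  3  9 15

After move 5 (U):
12  0  5  1
 2 10 13  7
 8  4 14  6
11  3  9 15

After move 6 (R):
12  5  0  1
 2 10 13  7
 8  4 14  6
11  3  9 15

Answer: 12  5  0  1
 2 10 13  7
 8  4 14  6
11  3  9 15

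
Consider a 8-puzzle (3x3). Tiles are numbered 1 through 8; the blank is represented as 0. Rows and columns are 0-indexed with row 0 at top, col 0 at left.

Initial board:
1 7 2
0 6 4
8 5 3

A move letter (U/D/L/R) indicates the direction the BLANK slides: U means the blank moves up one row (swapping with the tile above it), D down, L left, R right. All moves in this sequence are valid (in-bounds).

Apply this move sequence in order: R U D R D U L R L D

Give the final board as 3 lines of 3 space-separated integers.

Answer: 1 7 2
6 5 4
8 0 3

Derivation:
After move 1 (R):
1 7 2
6 0 4
8 5 3

After move 2 (U):
1 0 2
6 7 4
8 5 3

After move 3 (D):
1 7 2
6 0 4
8 5 3

After move 4 (R):
1 7 2
6 4 0
8 5 3

After move 5 (D):
1 7 2
6 4 3
8 5 0

After move 6 (U):
1 7 2
6 4 0
8 5 3

After move 7 (L):
1 7 2
6 0 4
8 5 3

After move 8 (R):
1 7 2
6 4 0
8 5 3

After move 9 (L):
1 7 2
6 0 4
8 5 3

After move 10 (D):
1 7 2
6 5 4
8 0 3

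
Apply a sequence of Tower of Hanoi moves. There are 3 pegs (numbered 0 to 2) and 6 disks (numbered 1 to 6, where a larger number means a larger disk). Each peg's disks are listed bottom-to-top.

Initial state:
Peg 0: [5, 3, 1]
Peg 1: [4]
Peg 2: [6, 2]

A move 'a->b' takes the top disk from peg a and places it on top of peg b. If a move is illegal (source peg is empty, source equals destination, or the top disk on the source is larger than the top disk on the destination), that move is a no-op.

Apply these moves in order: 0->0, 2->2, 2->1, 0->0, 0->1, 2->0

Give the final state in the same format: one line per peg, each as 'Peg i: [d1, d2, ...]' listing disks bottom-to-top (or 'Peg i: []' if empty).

After move 1 (0->0):
Peg 0: [5, 3, 1]
Peg 1: [4]
Peg 2: [6, 2]

After move 2 (2->2):
Peg 0: [5, 3, 1]
Peg 1: [4]
Peg 2: [6, 2]

After move 3 (2->1):
Peg 0: [5, 3, 1]
Peg 1: [4, 2]
Peg 2: [6]

After move 4 (0->0):
Peg 0: [5, 3, 1]
Peg 1: [4, 2]
Peg 2: [6]

After move 5 (0->1):
Peg 0: [5, 3]
Peg 1: [4, 2, 1]
Peg 2: [6]

After move 6 (2->0):
Peg 0: [5, 3]
Peg 1: [4, 2, 1]
Peg 2: [6]

Answer: Peg 0: [5, 3]
Peg 1: [4, 2, 1]
Peg 2: [6]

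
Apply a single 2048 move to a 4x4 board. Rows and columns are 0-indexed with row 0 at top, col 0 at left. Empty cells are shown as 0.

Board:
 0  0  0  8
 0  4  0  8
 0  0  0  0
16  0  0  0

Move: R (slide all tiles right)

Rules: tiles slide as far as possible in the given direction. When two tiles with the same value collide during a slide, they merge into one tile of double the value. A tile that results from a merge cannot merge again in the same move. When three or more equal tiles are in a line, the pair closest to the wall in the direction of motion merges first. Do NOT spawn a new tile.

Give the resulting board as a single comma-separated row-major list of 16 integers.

Answer: 0, 0, 0, 8, 0, 0, 4, 8, 0, 0, 0, 0, 0, 0, 0, 16

Derivation:
Slide right:
row 0: [0, 0, 0, 8] -> [0, 0, 0, 8]
row 1: [0, 4, 0, 8] -> [0, 0, 4, 8]
row 2: [0, 0, 0, 0] -> [0, 0, 0, 0]
row 3: [16, 0, 0, 0] -> [0, 0, 0, 16]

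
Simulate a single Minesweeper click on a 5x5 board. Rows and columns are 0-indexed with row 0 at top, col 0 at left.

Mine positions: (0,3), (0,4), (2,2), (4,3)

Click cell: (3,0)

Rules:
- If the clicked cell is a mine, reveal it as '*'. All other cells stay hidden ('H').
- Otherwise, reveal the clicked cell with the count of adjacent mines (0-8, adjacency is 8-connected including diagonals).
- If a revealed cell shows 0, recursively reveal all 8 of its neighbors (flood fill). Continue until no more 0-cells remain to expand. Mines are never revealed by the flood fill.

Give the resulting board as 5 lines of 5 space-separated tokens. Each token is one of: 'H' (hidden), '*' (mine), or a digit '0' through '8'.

0 0 1 H H
0 1 2 H H
0 1 H H H
0 1 2 H H
0 0 1 H H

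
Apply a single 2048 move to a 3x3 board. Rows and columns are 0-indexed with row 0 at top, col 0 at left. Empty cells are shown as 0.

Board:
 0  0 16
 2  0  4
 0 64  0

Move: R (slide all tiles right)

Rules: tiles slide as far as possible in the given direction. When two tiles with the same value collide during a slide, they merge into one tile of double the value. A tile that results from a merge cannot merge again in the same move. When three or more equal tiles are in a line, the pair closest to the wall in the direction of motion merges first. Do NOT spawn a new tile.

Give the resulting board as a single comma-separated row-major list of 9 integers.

Slide right:
row 0: [0, 0, 16] -> [0, 0, 16]
row 1: [2, 0, 4] -> [0, 2, 4]
row 2: [0, 64, 0] -> [0, 0, 64]

Answer: 0, 0, 16, 0, 2, 4, 0, 0, 64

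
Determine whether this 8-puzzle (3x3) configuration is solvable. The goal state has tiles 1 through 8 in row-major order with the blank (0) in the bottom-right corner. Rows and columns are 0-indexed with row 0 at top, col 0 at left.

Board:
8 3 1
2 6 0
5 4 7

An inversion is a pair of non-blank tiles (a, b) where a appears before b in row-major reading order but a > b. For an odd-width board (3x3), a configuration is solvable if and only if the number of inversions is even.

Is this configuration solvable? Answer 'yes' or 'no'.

Answer: yes

Derivation:
Inversions (pairs i<j in row-major order where tile[i] > tile[j] > 0): 12
12 is even, so the puzzle is solvable.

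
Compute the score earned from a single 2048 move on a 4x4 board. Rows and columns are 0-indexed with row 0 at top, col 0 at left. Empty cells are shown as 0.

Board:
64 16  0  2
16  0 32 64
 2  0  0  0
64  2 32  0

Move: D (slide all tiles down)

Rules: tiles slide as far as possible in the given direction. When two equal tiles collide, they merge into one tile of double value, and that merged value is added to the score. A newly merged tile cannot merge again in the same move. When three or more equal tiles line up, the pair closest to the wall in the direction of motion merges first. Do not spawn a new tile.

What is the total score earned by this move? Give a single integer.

Slide down:
col 0: [64, 16, 2, 64] -> [64, 16, 2, 64]  score +0 (running 0)
col 1: [16, 0, 0, 2] -> [0, 0, 16, 2]  score +0 (running 0)
col 2: [0, 32, 0, 32] -> [0, 0, 0, 64]  score +64 (running 64)
col 3: [2, 64, 0, 0] -> [0, 0, 2, 64]  score +0 (running 64)
Board after move:
64  0  0  0
16  0  0  0
 2 16  0  2
64  2 64 64

Answer: 64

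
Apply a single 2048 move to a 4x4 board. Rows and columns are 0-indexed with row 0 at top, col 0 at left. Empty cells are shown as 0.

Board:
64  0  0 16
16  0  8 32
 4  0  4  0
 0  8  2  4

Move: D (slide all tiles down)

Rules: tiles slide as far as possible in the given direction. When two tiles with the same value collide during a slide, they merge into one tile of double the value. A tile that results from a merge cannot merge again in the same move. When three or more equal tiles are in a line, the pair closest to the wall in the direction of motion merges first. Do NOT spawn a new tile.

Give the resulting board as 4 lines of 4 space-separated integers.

Slide down:
col 0: [64, 16, 4, 0] -> [0, 64, 16, 4]
col 1: [0, 0, 0, 8] -> [0, 0, 0, 8]
col 2: [0, 8, 4, 2] -> [0, 8, 4, 2]
col 3: [16, 32, 0, 4] -> [0, 16, 32, 4]

Answer:  0  0  0  0
64  0  8 16
16  0  4 32
 4  8  2  4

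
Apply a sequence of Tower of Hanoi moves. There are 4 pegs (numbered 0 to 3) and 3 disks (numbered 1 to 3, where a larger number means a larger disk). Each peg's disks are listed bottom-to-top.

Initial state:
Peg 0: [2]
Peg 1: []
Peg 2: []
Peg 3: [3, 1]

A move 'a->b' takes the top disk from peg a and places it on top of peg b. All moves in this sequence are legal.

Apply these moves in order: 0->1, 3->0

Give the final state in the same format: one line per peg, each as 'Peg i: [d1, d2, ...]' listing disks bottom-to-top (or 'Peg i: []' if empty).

Answer: Peg 0: [1]
Peg 1: [2]
Peg 2: []
Peg 3: [3]

Derivation:
After move 1 (0->1):
Peg 0: []
Peg 1: [2]
Peg 2: []
Peg 3: [3, 1]

After move 2 (3->0):
Peg 0: [1]
Peg 1: [2]
Peg 2: []
Peg 3: [3]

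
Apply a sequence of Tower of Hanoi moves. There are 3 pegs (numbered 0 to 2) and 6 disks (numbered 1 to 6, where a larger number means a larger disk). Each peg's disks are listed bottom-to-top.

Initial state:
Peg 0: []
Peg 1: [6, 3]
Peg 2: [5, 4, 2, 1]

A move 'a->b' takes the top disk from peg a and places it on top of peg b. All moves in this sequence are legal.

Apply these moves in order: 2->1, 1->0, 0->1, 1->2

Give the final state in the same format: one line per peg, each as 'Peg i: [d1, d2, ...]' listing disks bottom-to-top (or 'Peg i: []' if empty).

After move 1 (2->1):
Peg 0: []
Peg 1: [6, 3, 1]
Peg 2: [5, 4, 2]

After move 2 (1->0):
Peg 0: [1]
Peg 1: [6, 3]
Peg 2: [5, 4, 2]

After move 3 (0->1):
Peg 0: []
Peg 1: [6, 3, 1]
Peg 2: [5, 4, 2]

After move 4 (1->2):
Peg 0: []
Peg 1: [6, 3]
Peg 2: [5, 4, 2, 1]

Answer: Peg 0: []
Peg 1: [6, 3]
Peg 2: [5, 4, 2, 1]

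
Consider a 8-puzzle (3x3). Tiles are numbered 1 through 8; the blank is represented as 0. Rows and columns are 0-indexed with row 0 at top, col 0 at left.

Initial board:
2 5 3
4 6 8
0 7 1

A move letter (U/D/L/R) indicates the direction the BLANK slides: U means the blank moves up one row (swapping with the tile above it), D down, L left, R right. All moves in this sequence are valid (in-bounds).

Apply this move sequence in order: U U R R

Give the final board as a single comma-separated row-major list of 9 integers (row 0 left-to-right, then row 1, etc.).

Answer: 5, 3, 0, 2, 6, 8, 4, 7, 1

Derivation:
After move 1 (U):
2 5 3
0 6 8
4 7 1

After move 2 (U):
0 5 3
2 6 8
4 7 1

After move 3 (R):
5 0 3
2 6 8
4 7 1

After move 4 (R):
5 3 0
2 6 8
4 7 1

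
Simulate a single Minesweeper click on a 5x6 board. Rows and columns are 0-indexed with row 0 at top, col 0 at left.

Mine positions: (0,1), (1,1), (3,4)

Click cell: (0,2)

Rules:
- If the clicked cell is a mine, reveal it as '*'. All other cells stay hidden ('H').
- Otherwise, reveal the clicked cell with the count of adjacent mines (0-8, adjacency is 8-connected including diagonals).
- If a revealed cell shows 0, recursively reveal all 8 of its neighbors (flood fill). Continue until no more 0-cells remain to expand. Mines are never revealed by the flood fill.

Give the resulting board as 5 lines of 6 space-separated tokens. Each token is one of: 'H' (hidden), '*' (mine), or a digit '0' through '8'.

H H 2 H H H
H H H H H H
H H H H H H
H H H H H H
H H H H H H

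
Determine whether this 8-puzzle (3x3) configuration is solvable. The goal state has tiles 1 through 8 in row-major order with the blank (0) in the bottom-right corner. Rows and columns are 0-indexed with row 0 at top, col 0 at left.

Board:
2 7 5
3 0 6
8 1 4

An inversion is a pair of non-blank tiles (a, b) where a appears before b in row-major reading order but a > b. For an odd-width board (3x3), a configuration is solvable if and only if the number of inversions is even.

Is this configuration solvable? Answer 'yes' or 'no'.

Inversions (pairs i<j in row-major order where tile[i] > tile[j] > 0): 14
14 is even, so the puzzle is solvable.

Answer: yes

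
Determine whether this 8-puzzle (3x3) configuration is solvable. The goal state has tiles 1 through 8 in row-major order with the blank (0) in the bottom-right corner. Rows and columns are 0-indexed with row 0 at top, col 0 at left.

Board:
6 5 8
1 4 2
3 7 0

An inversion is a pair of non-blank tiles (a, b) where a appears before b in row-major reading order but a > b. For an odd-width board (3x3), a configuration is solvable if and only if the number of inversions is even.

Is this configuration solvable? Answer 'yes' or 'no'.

Inversions (pairs i<j in row-major order where tile[i] > tile[j] > 0): 16
16 is even, so the puzzle is solvable.

Answer: yes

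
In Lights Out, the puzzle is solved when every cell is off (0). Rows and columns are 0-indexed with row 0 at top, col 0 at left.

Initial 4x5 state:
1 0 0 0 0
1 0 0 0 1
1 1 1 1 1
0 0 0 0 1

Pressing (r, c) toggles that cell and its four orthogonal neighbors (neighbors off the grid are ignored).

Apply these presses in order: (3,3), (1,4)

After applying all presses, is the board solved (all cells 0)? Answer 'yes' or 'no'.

Answer: no

Derivation:
After press 1 at (3,3):
1 0 0 0 0
1 0 0 0 1
1 1 1 0 1
0 0 1 1 0

After press 2 at (1,4):
1 0 0 0 1
1 0 0 1 0
1 1 1 0 0
0 0 1 1 0

Lights still on: 9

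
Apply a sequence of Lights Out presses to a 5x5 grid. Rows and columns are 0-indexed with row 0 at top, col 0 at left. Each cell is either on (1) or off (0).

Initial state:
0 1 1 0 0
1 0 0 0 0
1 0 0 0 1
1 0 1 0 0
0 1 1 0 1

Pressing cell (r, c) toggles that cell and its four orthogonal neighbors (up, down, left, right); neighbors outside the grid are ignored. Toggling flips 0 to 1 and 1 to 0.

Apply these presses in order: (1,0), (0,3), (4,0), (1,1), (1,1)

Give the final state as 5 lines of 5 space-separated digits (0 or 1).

After press 1 at (1,0):
1 1 1 0 0
0 1 0 0 0
0 0 0 0 1
1 0 1 0 0
0 1 1 0 1

After press 2 at (0,3):
1 1 0 1 1
0 1 0 1 0
0 0 0 0 1
1 0 1 0 0
0 1 1 0 1

After press 3 at (4,0):
1 1 0 1 1
0 1 0 1 0
0 0 0 0 1
0 0 1 0 0
1 0 1 0 1

After press 4 at (1,1):
1 0 0 1 1
1 0 1 1 0
0 1 0 0 1
0 0 1 0 0
1 0 1 0 1

After press 5 at (1,1):
1 1 0 1 1
0 1 0 1 0
0 0 0 0 1
0 0 1 0 0
1 0 1 0 1

Answer: 1 1 0 1 1
0 1 0 1 0
0 0 0 0 1
0 0 1 0 0
1 0 1 0 1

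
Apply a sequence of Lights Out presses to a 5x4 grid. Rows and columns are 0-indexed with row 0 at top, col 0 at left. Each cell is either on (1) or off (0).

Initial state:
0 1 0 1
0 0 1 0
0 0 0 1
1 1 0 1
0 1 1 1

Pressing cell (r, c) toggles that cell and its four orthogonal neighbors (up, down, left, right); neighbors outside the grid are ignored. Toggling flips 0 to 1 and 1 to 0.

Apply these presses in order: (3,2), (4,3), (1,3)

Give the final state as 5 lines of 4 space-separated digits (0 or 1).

After press 1 at (3,2):
0 1 0 1
0 0 1 0
0 0 1 1
1 0 1 0
0 1 0 1

After press 2 at (4,3):
0 1 0 1
0 0 1 0
0 0 1 1
1 0 1 1
0 1 1 0

After press 3 at (1,3):
0 1 0 0
0 0 0 1
0 0 1 0
1 0 1 1
0 1 1 0

Answer: 0 1 0 0
0 0 0 1
0 0 1 0
1 0 1 1
0 1 1 0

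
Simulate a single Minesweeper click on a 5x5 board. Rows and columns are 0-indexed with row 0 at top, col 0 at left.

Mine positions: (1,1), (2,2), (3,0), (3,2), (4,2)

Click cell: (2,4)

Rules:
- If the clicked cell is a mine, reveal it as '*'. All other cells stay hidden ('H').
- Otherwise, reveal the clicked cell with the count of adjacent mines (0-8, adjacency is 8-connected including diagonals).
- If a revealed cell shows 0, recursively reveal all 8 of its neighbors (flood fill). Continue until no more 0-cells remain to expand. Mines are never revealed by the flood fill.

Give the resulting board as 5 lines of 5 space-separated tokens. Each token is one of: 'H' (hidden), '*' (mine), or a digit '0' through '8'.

H H 1 0 0
H H 2 1 0
H H H 2 0
H H H 3 0
H H H 2 0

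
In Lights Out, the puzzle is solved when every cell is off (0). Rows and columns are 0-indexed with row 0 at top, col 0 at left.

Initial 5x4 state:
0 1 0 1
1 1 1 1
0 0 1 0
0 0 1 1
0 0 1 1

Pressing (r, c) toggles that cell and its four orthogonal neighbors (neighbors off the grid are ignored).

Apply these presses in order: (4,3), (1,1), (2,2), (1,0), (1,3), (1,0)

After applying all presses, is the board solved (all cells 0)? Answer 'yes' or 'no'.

Answer: yes

Derivation:
After press 1 at (4,3):
0 1 0 1
1 1 1 1
0 0 1 0
0 0 1 0
0 0 0 0

After press 2 at (1,1):
0 0 0 1
0 0 0 1
0 1 1 0
0 0 1 0
0 0 0 0

After press 3 at (2,2):
0 0 0 1
0 0 1 1
0 0 0 1
0 0 0 0
0 0 0 0

After press 4 at (1,0):
1 0 0 1
1 1 1 1
1 0 0 1
0 0 0 0
0 0 0 0

After press 5 at (1,3):
1 0 0 0
1 1 0 0
1 0 0 0
0 0 0 0
0 0 0 0

After press 6 at (1,0):
0 0 0 0
0 0 0 0
0 0 0 0
0 0 0 0
0 0 0 0

Lights still on: 0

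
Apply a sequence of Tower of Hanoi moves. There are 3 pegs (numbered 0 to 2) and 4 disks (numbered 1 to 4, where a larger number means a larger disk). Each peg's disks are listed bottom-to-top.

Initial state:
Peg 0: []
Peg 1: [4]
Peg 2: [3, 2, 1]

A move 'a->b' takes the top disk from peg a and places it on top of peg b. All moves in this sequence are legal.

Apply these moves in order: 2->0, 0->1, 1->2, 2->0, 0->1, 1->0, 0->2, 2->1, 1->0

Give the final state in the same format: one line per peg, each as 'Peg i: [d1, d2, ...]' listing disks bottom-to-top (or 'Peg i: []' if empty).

After move 1 (2->0):
Peg 0: [1]
Peg 1: [4]
Peg 2: [3, 2]

After move 2 (0->1):
Peg 0: []
Peg 1: [4, 1]
Peg 2: [3, 2]

After move 3 (1->2):
Peg 0: []
Peg 1: [4]
Peg 2: [3, 2, 1]

After move 4 (2->0):
Peg 0: [1]
Peg 1: [4]
Peg 2: [3, 2]

After move 5 (0->1):
Peg 0: []
Peg 1: [4, 1]
Peg 2: [3, 2]

After move 6 (1->0):
Peg 0: [1]
Peg 1: [4]
Peg 2: [3, 2]

After move 7 (0->2):
Peg 0: []
Peg 1: [4]
Peg 2: [3, 2, 1]

After move 8 (2->1):
Peg 0: []
Peg 1: [4, 1]
Peg 2: [3, 2]

After move 9 (1->0):
Peg 0: [1]
Peg 1: [4]
Peg 2: [3, 2]

Answer: Peg 0: [1]
Peg 1: [4]
Peg 2: [3, 2]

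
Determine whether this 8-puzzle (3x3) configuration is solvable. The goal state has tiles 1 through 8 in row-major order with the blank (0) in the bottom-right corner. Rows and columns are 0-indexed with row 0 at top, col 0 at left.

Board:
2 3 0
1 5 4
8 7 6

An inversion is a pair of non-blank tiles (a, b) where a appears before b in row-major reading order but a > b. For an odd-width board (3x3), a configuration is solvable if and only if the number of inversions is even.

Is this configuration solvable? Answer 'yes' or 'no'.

Answer: yes

Derivation:
Inversions (pairs i<j in row-major order where tile[i] > tile[j] > 0): 6
6 is even, so the puzzle is solvable.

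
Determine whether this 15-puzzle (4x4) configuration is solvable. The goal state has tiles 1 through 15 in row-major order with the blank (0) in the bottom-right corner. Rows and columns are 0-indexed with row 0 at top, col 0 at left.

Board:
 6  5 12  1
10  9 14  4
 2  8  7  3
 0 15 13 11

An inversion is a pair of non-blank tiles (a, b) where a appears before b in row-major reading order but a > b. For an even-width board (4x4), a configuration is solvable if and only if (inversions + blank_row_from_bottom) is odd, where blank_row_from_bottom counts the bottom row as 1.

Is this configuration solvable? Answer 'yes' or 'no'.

Inversions: 44
Blank is in row 3 (0-indexed from top), which is row 1 counting from the bottom (bottom = 1).
44 + 1 = 45, which is odd, so the puzzle is solvable.

Answer: yes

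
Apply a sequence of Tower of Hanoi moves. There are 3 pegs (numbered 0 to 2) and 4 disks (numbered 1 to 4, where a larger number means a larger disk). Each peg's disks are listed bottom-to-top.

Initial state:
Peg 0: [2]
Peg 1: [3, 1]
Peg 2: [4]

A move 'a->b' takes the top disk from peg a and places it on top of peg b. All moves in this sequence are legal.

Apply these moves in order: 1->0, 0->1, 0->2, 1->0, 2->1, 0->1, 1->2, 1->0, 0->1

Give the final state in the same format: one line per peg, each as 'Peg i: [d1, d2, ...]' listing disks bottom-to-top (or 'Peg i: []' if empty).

After move 1 (1->0):
Peg 0: [2, 1]
Peg 1: [3]
Peg 2: [4]

After move 2 (0->1):
Peg 0: [2]
Peg 1: [3, 1]
Peg 2: [4]

After move 3 (0->2):
Peg 0: []
Peg 1: [3, 1]
Peg 2: [4, 2]

After move 4 (1->0):
Peg 0: [1]
Peg 1: [3]
Peg 2: [4, 2]

After move 5 (2->1):
Peg 0: [1]
Peg 1: [3, 2]
Peg 2: [4]

After move 6 (0->1):
Peg 0: []
Peg 1: [3, 2, 1]
Peg 2: [4]

After move 7 (1->2):
Peg 0: []
Peg 1: [3, 2]
Peg 2: [4, 1]

After move 8 (1->0):
Peg 0: [2]
Peg 1: [3]
Peg 2: [4, 1]

After move 9 (0->1):
Peg 0: []
Peg 1: [3, 2]
Peg 2: [4, 1]

Answer: Peg 0: []
Peg 1: [3, 2]
Peg 2: [4, 1]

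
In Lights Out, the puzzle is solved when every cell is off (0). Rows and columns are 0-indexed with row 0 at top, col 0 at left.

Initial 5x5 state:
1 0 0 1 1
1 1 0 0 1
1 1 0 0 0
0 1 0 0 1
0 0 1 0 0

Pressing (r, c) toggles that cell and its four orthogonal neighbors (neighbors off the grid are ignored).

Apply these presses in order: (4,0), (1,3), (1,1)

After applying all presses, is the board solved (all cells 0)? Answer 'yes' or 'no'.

After press 1 at (4,0):
1 0 0 1 1
1 1 0 0 1
1 1 0 0 0
1 1 0 0 1
1 1 1 0 0

After press 2 at (1,3):
1 0 0 0 1
1 1 1 1 0
1 1 0 1 0
1 1 0 0 1
1 1 1 0 0

After press 3 at (1,1):
1 1 0 0 1
0 0 0 1 0
1 0 0 1 0
1 1 0 0 1
1 1 1 0 0

Lights still on: 12

Answer: no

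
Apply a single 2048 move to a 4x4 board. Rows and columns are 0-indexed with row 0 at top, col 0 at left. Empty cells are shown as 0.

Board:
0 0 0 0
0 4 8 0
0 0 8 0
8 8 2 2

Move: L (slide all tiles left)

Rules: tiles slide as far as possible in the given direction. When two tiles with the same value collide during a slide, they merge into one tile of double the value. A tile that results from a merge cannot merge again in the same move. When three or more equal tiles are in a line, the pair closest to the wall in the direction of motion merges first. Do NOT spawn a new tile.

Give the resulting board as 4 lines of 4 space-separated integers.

Slide left:
row 0: [0, 0, 0, 0] -> [0, 0, 0, 0]
row 1: [0, 4, 8, 0] -> [4, 8, 0, 0]
row 2: [0, 0, 8, 0] -> [8, 0, 0, 0]
row 3: [8, 8, 2, 2] -> [16, 4, 0, 0]

Answer:  0  0  0  0
 4  8  0  0
 8  0  0  0
16  4  0  0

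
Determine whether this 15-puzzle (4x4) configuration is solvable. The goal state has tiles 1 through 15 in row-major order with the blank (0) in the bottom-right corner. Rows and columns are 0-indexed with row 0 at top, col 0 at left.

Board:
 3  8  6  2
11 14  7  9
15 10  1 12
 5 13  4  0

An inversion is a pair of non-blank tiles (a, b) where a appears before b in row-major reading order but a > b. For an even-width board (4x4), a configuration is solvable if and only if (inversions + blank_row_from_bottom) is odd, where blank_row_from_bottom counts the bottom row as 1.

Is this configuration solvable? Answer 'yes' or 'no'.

Inversions: 46
Blank is in row 3 (0-indexed from top), which is row 1 counting from the bottom (bottom = 1).
46 + 1 = 47, which is odd, so the puzzle is solvable.

Answer: yes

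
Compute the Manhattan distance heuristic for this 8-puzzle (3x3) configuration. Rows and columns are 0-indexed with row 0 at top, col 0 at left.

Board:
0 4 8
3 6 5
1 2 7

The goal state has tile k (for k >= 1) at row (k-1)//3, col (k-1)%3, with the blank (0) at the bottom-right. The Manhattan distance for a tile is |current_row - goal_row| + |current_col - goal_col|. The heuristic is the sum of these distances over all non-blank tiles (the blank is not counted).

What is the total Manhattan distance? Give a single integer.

Tile 4: at (0,1), goal (1,0), distance |0-1|+|1-0| = 2
Tile 8: at (0,2), goal (2,1), distance |0-2|+|2-1| = 3
Tile 3: at (1,0), goal (0,2), distance |1-0|+|0-2| = 3
Tile 6: at (1,1), goal (1,2), distance |1-1|+|1-2| = 1
Tile 5: at (1,2), goal (1,1), distance |1-1|+|2-1| = 1
Tile 1: at (2,0), goal (0,0), distance |2-0|+|0-0| = 2
Tile 2: at (2,1), goal (0,1), distance |2-0|+|1-1| = 2
Tile 7: at (2,2), goal (2,0), distance |2-2|+|2-0| = 2
Sum: 2 + 3 + 3 + 1 + 1 + 2 + 2 + 2 = 16

Answer: 16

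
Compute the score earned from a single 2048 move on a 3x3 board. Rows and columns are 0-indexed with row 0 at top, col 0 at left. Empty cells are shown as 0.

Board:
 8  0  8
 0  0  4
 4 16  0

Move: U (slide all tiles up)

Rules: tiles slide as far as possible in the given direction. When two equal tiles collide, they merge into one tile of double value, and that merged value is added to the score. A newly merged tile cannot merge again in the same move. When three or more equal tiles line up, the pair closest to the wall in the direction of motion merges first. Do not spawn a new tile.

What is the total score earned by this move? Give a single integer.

Slide up:
col 0: [8, 0, 4] -> [8, 4, 0]  score +0 (running 0)
col 1: [0, 0, 16] -> [16, 0, 0]  score +0 (running 0)
col 2: [8, 4, 0] -> [8, 4, 0]  score +0 (running 0)
Board after move:
 8 16  8
 4  0  4
 0  0  0

Answer: 0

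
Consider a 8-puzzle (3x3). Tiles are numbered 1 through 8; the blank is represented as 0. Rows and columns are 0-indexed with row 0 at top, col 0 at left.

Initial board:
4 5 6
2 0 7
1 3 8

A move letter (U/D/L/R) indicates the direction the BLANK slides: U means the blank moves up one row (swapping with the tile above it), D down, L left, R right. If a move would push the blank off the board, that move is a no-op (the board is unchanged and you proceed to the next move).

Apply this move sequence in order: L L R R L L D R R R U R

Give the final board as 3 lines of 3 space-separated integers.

After move 1 (L):
4 5 6
0 2 7
1 3 8

After move 2 (L):
4 5 6
0 2 7
1 3 8

After move 3 (R):
4 5 6
2 0 7
1 3 8

After move 4 (R):
4 5 6
2 7 0
1 3 8

After move 5 (L):
4 5 6
2 0 7
1 3 8

After move 6 (L):
4 5 6
0 2 7
1 3 8

After move 7 (D):
4 5 6
1 2 7
0 3 8

After move 8 (R):
4 5 6
1 2 7
3 0 8

After move 9 (R):
4 5 6
1 2 7
3 8 0

After move 10 (R):
4 5 6
1 2 7
3 8 0

After move 11 (U):
4 5 6
1 2 0
3 8 7

After move 12 (R):
4 5 6
1 2 0
3 8 7

Answer: 4 5 6
1 2 0
3 8 7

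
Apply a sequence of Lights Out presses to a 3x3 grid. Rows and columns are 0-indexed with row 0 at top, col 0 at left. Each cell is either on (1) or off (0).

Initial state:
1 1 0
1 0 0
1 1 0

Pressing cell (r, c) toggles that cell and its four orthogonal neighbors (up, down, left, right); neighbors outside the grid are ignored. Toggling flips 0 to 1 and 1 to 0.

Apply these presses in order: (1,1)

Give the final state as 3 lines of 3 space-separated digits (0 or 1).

After press 1 at (1,1):
1 0 0
0 1 1
1 0 0

Answer: 1 0 0
0 1 1
1 0 0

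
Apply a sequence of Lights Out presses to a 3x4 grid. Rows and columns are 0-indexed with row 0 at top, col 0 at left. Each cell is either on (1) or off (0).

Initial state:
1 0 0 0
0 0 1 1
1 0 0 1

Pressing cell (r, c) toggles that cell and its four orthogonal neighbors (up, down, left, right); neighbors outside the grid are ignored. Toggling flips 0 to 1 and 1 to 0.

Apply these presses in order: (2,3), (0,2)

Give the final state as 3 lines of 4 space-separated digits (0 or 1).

Answer: 1 1 1 1
0 0 0 0
1 0 1 0

Derivation:
After press 1 at (2,3):
1 0 0 0
0 0 1 0
1 0 1 0

After press 2 at (0,2):
1 1 1 1
0 0 0 0
1 0 1 0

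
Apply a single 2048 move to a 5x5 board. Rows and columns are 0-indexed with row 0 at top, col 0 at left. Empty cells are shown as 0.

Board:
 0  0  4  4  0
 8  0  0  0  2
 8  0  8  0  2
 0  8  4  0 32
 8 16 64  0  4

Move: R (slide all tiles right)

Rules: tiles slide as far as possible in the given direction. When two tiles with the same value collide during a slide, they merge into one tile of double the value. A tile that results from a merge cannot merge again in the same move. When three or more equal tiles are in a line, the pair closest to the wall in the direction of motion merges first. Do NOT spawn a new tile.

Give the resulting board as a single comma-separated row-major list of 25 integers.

Answer: 0, 0, 0, 0, 8, 0, 0, 0, 8, 2, 0, 0, 0, 16, 2, 0, 0, 8, 4, 32, 0, 8, 16, 64, 4

Derivation:
Slide right:
row 0: [0, 0, 4, 4, 0] -> [0, 0, 0, 0, 8]
row 1: [8, 0, 0, 0, 2] -> [0, 0, 0, 8, 2]
row 2: [8, 0, 8, 0, 2] -> [0, 0, 0, 16, 2]
row 3: [0, 8, 4, 0, 32] -> [0, 0, 8, 4, 32]
row 4: [8, 16, 64, 0, 4] -> [0, 8, 16, 64, 4]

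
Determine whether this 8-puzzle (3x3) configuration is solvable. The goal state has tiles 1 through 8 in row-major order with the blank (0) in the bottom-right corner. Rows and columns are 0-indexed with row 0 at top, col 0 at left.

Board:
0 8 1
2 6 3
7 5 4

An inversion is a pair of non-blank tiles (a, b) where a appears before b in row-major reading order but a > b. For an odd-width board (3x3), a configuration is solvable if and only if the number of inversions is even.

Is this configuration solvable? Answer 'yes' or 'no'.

Answer: no

Derivation:
Inversions (pairs i<j in row-major order where tile[i] > tile[j] > 0): 13
13 is odd, so the puzzle is not solvable.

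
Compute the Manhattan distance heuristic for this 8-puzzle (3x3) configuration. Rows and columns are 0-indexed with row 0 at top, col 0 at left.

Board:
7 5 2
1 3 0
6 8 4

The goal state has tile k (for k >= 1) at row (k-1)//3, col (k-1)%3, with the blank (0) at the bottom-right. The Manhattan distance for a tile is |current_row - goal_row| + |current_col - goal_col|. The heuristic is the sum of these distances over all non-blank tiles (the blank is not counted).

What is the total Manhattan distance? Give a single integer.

Answer: 13

Derivation:
Tile 7: (0,0)->(2,0) = 2
Tile 5: (0,1)->(1,1) = 1
Tile 2: (0,2)->(0,1) = 1
Tile 1: (1,0)->(0,0) = 1
Tile 3: (1,1)->(0,2) = 2
Tile 6: (2,0)->(1,2) = 3
Tile 8: (2,1)->(2,1) = 0
Tile 4: (2,2)->(1,0) = 3
Sum: 2 + 1 + 1 + 1 + 2 + 3 + 0 + 3 = 13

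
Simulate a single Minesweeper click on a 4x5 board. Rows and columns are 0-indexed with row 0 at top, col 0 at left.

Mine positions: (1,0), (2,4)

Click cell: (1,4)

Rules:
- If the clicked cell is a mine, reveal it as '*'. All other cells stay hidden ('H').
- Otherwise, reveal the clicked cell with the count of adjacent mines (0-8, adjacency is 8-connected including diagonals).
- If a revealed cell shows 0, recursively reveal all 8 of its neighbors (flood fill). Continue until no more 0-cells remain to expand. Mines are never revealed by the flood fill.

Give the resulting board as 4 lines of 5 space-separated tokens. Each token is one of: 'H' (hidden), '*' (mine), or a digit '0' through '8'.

H H H H H
H H H H 1
H H H H H
H H H H H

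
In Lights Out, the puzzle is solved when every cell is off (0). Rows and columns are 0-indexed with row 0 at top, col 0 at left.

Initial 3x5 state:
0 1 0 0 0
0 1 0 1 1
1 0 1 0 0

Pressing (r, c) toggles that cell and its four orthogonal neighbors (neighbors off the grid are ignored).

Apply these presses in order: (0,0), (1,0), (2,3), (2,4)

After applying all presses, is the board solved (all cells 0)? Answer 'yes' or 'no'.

After press 1 at (0,0):
1 0 0 0 0
1 1 0 1 1
1 0 1 0 0

After press 2 at (1,0):
0 0 0 0 0
0 0 0 1 1
0 0 1 0 0

After press 3 at (2,3):
0 0 0 0 0
0 0 0 0 1
0 0 0 1 1

After press 4 at (2,4):
0 0 0 0 0
0 0 0 0 0
0 0 0 0 0

Lights still on: 0

Answer: yes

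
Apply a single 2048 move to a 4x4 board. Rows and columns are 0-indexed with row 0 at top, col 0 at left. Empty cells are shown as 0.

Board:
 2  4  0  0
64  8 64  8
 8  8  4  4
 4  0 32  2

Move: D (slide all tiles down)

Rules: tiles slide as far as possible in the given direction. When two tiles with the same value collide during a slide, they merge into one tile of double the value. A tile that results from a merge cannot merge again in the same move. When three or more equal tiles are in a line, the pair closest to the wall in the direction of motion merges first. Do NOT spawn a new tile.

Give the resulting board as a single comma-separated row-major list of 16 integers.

Answer: 2, 0, 0, 0, 64, 0, 64, 8, 8, 4, 4, 4, 4, 16, 32, 2

Derivation:
Slide down:
col 0: [2, 64, 8, 4] -> [2, 64, 8, 4]
col 1: [4, 8, 8, 0] -> [0, 0, 4, 16]
col 2: [0, 64, 4, 32] -> [0, 64, 4, 32]
col 3: [0, 8, 4, 2] -> [0, 8, 4, 2]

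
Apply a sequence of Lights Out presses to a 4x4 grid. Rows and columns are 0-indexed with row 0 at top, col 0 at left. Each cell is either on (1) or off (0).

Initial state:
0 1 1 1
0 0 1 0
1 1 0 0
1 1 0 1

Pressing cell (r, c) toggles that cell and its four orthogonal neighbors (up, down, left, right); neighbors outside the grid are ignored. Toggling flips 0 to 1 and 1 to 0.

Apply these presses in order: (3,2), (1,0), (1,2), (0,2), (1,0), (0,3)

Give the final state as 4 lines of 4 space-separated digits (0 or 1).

Answer: 0 0 0 1
0 1 1 0
1 1 0 0
1 0 1 0

Derivation:
After press 1 at (3,2):
0 1 1 1
0 0 1 0
1 1 1 0
1 0 1 0

After press 2 at (1,0):
1 1 1 1
1 1 1 0
0 1 1 0
1 0 1 0

After press 3 at (1,2):
1 1 0 1
1 0 0 1
0 1 0 0
1 0 1 0

After press 4 at (0,2):
1 0 1 0
1 0 1 1
0 1 0 0
1 0 1 0

After press 5 at (1,0):
0 0 1 0
0 1 1 1
1 1 0 0
1 0 1 0

After press 6 at (0,3):
0 0 0 1
0 1 1 0
1 1 0 0
1 0 1 0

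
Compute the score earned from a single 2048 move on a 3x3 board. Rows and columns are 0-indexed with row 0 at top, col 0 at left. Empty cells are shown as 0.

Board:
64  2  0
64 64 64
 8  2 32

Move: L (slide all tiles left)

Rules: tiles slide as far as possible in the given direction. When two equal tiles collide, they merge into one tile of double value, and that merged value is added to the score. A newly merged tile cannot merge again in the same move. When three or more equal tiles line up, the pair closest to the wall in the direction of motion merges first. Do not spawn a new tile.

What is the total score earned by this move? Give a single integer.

Slide left:
row 0: [64, 2, 0] -> [64, 2, 0]  score +0 (running 0)
row 1: [64, 64, 64] -> [128, 64, 0]  score +128 (running 128)
row 2: [8, 2, 32] -> [8, 2, 32]  score +0 (running 128)
Board after move:
 64   2   0
128  64   0
  8   2  32

Answer: 128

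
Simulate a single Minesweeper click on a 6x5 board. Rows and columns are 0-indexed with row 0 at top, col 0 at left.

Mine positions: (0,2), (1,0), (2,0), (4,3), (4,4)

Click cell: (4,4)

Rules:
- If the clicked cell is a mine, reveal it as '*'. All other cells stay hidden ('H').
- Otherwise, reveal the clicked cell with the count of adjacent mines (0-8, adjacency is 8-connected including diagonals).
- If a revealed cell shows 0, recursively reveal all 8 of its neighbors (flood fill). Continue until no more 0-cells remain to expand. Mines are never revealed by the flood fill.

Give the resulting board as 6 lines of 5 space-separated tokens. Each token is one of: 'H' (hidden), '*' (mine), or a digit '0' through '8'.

H H H H H
H H H H H
H H H H H
H H H H H
H H H H *
H H H H H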